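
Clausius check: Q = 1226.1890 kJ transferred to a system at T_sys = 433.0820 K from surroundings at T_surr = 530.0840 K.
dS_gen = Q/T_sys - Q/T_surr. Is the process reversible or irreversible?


dS_sys = 1226.1890/433.0820 = 2.8313 kJ/K
dS_surr = -1226.1890/530.0840 = -2.3132 kJ/K
dS_gen = 2.8313 - 2.3132 = 0.5181 kJ/K (irreversible)

dS_gen = 0.5181 kJ/K, irreversible


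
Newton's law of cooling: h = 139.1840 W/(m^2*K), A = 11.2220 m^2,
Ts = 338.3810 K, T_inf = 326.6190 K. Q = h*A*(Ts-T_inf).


dT = 11.7620 K
Q = 139.1840 * 11.2220 * 11.7620 = 18371.3365 W

18371.3365 W


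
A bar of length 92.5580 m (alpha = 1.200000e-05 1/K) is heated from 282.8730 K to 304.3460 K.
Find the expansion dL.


dT = 21.4730 K
dL = 1.200000e-05 * 92.5580 * 21.4730 = 0.023850 m
L_final = 92.581850 m

dL = 0.023850 m


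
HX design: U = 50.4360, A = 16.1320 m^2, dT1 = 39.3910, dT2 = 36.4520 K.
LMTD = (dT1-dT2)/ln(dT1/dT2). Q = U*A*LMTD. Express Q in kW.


LMTD = 37.9025 K
Q = 50.4360 * 16.1320 * 37.9025 = 30838.7545 W = 30.8388 kW

30.8388 kW


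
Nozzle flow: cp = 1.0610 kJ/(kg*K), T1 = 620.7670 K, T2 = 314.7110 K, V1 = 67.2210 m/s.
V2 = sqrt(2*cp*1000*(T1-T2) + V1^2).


dT = 306.0560 K
2*cp*1000*dT = 649450.8320
V1^2 = 4518.6628
V2 = sqrt(653969.4948) = 808.6838 m/s

808.6838 m/s


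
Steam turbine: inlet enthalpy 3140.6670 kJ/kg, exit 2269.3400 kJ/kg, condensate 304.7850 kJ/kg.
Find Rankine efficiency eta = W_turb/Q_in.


W = 871.3270 kJ/kg
Q_in = 2835.8820 kJ/kg
eta = 0.3073 = 30.7251%

eta = 30.7251%


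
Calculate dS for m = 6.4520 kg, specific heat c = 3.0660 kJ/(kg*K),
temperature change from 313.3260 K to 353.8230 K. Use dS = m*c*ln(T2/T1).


T2/T1 = 1.1292
ln(T2/T1) = 0.1216
dS = 6.4520 * 3.0660 * 0.1216 = 2.4045 kJ/K

2.4045 kJ/K


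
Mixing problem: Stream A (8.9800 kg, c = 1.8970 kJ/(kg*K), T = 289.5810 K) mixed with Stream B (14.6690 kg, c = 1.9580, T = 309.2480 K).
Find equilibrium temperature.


num = 13815.2205
den = 45.7570
Tf = 301.9261 K

301.9261 K


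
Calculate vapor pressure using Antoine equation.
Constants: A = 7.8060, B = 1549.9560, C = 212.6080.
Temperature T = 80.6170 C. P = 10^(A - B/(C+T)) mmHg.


C+T = 293.2250
B/(C+T) = 5.2859
log10(P) = 7.8060 - 5.2859 = 2.5201
P = 10^2.5201 = 331.2126 mmHg

331.2126 mmHg


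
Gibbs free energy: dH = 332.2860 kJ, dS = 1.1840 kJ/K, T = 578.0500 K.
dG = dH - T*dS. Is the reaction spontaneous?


T*dS = 578.0500 * 1.1840 = 684.4112 kJ
dG = 332.2860 - 684.4112 = -352.1252 kJ (spontaneous)

dG = -352.1252 kJ, spontaneous


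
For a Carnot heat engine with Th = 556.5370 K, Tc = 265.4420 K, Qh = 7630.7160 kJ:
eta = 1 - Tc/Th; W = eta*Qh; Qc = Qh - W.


eta = 1 - 265.4420/556.5370 = 0.5230
W = 0.5230 * 7630.7160 = 3991.2230 kJ
Qc = 7630.7160 - 3991.2230 = 3639.4930 kJ

eta = 52.3047%, W = 3991.2230 kJ, Qc = 3639.4930 kJ


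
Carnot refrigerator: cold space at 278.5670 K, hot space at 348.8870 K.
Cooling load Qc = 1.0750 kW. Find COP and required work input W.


COP = 278.5670 / 70.3200 = 3.9614
W = 1.0750 / 3.9614 = 0.2714 kW

COP = 3.9614, W = 0.2714 kW


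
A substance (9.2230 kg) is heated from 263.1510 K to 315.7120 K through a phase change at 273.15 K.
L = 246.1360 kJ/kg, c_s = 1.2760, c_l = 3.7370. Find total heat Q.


Q1 (sensible, solid) = 9.2230 * 1.2760 * 9.9990 = 117.6737 kJ
Q2 (latent) = 9.2230 * 246.1360 = 2270.1123 kJ
Q3 (sensible, liquid) = 9.2230 * 3.7370 * 42.5620 = 1466.9568 kJ
Q_total = 3854.7429 kJ

3854.7429 kJ


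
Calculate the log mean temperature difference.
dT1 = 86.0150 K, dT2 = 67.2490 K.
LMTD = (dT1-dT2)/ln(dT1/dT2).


dT1/dT2 = 1.2791
ln(dT1/dT2) = 0.2461
LMTD = 18.7660 / 0.2461 = 76.2475 K

76.2475 K


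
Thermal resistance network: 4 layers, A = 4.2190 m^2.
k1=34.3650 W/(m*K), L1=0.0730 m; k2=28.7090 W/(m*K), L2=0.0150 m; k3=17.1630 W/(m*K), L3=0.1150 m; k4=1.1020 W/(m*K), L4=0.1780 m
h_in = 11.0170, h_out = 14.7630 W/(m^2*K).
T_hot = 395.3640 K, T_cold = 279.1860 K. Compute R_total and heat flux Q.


R_conv_in = 1/(11.0170*4.2190) = 0.0215
R_1 = 0.0730/(34.3650*4.2190) = 0.0005
R_2 = 0.0150/(28.7090*4.2190) = 0.0001
R_3 = 0.1150/(17.1630*4.2190) = 0.0016
R_4 = 0.1780/(1.1020*4.2190) = 0.0383
R_conv_out = 1/(14.7630*4.2190) = 0.0161
R_total = 0.0781 K/W
Q = 116.1780 / 0.0781 = 1488.1256 W

R_total = 0.0781 K/W, Q = 1488.1256 W


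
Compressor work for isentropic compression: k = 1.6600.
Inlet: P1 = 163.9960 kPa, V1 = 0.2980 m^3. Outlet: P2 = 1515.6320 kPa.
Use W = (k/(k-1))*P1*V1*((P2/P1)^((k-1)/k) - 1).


(k-1)/k = 0.3976
(P2/P1)^exp = 2.4209
W = 2.5152 * 163.9960 * 0.2980 * (2.4209 - 1) = 174.6536 kJ

174.6536 kJ


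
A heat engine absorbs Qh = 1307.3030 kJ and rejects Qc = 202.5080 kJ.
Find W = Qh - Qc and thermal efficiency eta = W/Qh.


W = 1307.3030 - 202.5080 = 1104.7950 kJ
eta = 1104.7950 / 1307.3030 = 0.8451 = 84.5095%

W = 1104.7950 kJ, eta = 84.5095%


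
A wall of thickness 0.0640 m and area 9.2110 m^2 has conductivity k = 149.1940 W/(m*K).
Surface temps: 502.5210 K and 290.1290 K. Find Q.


dT = 212.3920 K
Q = 149.1940 * 9.2110 * 212.3920 / 0.0640 = 4560540.5402 W

4560540.5402 W


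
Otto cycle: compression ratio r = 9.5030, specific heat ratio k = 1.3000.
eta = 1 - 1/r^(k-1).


r^(k-1) = 1.9650
eta = 1 - 1/1.9650 = 0.4911 = 49.1089%

49.1089%


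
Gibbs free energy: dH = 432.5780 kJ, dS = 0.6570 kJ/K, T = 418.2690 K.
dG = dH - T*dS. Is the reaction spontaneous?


T*dS = 418.2690 * 0.6570 = 274.8027 kJ
dG = 432.5780 - 274.8027 = 157.7753 kJ (non-spontaneous)

dG = 157.7753 kJ, non-spontaneous


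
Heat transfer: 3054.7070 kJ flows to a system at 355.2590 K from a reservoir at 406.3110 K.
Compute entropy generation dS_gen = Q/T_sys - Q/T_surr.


dS_sys = 3054.7070/355.2590 = 8.5985 kJ/K
dS_surr = -3054.7070/406.3110 = -7.5181 kJ/K
dS_gen = 8.5985 - 7.5181 = 1.0804 kJ/K (irreversible)

dS_gen = 1.0804 kJ/K, irreversible


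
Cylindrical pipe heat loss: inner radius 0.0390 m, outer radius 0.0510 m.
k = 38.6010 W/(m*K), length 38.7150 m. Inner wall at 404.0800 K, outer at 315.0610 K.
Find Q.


dT = 89.0190 K
ln(ro/ri) = 0.2683
Q = 2*pi*38.6010*38.7150*89.0190 / 0.2683 = 3115860.6367 W

3115860.6367 W


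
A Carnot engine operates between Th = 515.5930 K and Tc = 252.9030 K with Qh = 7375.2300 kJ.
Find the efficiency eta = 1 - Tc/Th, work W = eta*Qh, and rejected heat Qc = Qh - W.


eta = 1 - 252.9030/515.5930 = 0.5095
W = 0.5095 * 7375.2300 = 3757.6134 kJ
Qc = 7375.2300 - 3757.6134 = 3617.6166 kJ

eta = 50.9491%, W = 3757.6134 kJ, Qc = 3617.6166 kJ


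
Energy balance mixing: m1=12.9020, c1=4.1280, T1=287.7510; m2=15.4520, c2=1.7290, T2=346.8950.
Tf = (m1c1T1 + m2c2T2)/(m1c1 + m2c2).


num = 24593.2848
den = 79.9760
Tf = 307.5085 K

307.5085 K


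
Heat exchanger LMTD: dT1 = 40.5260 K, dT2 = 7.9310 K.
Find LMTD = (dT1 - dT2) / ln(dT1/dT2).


dT1/dT2 = 5.1098
ln(dT1/dT2) = 1.6312
LMTD = 32.5950 / 1.6312 = 19.9827 K

19.9827 K


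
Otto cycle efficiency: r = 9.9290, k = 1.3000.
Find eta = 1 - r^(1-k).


r^(k-1) = 1.9910
eta = 1 - 1/1.9910 = 0.4977 = 49.7740%

49.7740%


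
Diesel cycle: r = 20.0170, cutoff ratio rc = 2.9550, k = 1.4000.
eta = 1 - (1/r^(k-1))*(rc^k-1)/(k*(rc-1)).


r^(k-1) = 3.3156
rc^k = 4.5581
eta = 0.6079 = 60.7916%

60.7916%


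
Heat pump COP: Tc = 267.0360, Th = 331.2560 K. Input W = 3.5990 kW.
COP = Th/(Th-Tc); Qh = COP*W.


COP = 331.2560 / 64.2200 = 5.1581
Qh = 5.1581 * 3.5990 = 18.5642 kW

COP = 5.1581, Qh = 18.5642 kW


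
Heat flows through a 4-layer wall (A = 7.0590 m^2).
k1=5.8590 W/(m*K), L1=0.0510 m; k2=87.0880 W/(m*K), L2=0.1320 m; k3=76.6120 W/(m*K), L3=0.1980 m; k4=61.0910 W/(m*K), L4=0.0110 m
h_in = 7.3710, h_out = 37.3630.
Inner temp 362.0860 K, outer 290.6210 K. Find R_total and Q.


R_conv_in = 1/(7.3710*7.0590) = 0.0192
R_1 = 0.0510/(5.8590*7.0590) = 0.0012
R_2 = 0.1320/(87.0880*7.0590) = 0.0002
R_3 = 0.1980/(76.6120*7.0590) = 0.0004
R_4 = 0.0110/(61.0910*7.0590) = 2.5508e-05
R_conv_out = 1/(37.3630*7.0590) = 0.0038
R_total = 0.0248 K/W
Q = 71.4650 / 0.0248 = 2875.8572 W

R_total = 0.0248 K/W, Q = 2875.8572 W


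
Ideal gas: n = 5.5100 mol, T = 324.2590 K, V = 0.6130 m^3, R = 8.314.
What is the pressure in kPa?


P = nRT/V = 5.5100 * 8.314 * 324.2590 / 0.6130
= 14854.3502 / 0.6130 = 24232.2189 Pa = 24.2322 kPa

24.2322 kPa


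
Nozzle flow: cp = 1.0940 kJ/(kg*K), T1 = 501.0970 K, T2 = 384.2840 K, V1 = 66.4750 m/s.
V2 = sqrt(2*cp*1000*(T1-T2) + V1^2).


dT = 116.8130 K
2*cp*1000*dT = 255586.8440
V1^2 = 4418.9256
V2 = sqrt(260005.7696) = 509.9076 m/s

509.9076 m/s


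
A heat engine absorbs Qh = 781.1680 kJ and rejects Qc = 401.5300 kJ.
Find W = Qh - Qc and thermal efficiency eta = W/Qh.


W = 781.1680 - 401.5300 = 379.6380 kJ
eta = 379.6380 / 781.1680 = 0.4860 = 48.5988%

W = 379.6380 kJ, eta = 48.5988%


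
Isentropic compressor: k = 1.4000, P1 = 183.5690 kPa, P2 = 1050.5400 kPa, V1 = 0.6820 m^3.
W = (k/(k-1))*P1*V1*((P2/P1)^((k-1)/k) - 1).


(k-1)/k = 0.2857
(P2/P1)^exp = 1.6461
W = 3.5000 * 183.5690 * 0.6820 * (1.6461 - 1) = 283.1154 kJ

283.1154 kJ


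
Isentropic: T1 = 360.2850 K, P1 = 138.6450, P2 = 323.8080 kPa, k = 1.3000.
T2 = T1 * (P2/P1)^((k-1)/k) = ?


(k-1)/k = 0.2308
(P2/P1)^exp = 1.2162
T2 = 360.2850 * 1.2162 = 438.1852 K

438.1852 K


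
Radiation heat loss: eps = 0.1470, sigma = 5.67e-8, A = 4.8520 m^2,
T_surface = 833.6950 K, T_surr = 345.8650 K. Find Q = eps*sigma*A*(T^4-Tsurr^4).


T^4 = 4.8309e+11
Tsurr^4 = 1.4310e+10
Q = 0.1470 * 5.67e-8 * 4.8520 * 4.6878e+11 = 18957.9522 W

18957.9522 W


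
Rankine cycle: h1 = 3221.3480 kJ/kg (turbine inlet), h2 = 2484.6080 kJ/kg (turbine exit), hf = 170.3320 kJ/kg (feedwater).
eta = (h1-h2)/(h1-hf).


W = 736.7400 kJ/kg
Q_in = 3051.0160 kJ/kg
eta = 0.2415 = 24.1474%

eta = 24.1474%


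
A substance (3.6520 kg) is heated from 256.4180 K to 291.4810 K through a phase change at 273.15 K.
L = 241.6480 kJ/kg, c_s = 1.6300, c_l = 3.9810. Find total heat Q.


Q1 (sensible, solid) = 3.6520 * 1.6300 * 16.7320 = 99.6016 kJ
Q2 (latent) = 3.6520 * 241.6480 = 882.4985 kJ
Q3 (sensible, liquid) = 3.6520 * 3.9810 * 18.3310 = 266.5073 kJ
Q_total = 1248.6074 kJ

1248.6074 kJ


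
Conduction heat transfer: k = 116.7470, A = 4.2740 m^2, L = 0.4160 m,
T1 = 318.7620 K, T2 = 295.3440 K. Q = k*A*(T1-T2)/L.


dT = 23.4180 K
Q = 116.7470 * 4.2740 * 23.4180 / 0.4160 = 28089.0285 W

28089.0285 W


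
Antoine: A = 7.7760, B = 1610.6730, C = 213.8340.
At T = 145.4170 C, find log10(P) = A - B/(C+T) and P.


C+T = 359.2510
B/(C+T) = 4.4834
log10(P) = 7.7760 - 4.4834 = 3.2926
P = 10^3.2926 = 1961.4639 mmHg

1961.4639 mmHg


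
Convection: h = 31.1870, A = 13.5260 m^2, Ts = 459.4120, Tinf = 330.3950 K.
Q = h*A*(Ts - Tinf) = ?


dT = 129.0170 K
Q = 31.1870 * 13.5260 * 129.0170 = 54423.9329 W

54423.9329 W


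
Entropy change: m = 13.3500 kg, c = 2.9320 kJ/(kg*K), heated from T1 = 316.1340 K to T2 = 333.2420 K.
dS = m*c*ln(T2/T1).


T2/T1 = 1.0541
ln(T2/T1) = 0.0527
dS = 13.3500 * 2.9320 * 0.0527 = 2.0629 kJ/K

2.0629 kJ/K


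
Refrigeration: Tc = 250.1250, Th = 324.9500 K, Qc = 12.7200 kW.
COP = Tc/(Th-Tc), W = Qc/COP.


COP = 250.1250 / 74.8250 = 3.3428
W = 12.7200 / 3.3428 = 3.8052 kW

COP = 3.3428, W = 3.8052 kW


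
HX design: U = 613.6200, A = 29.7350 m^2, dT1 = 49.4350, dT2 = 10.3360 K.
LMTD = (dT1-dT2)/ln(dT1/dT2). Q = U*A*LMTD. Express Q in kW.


LMTD = 24.9830 K
Q = 613.6200 * 29.7350 * 24.9830 = 455839.1453 W = 455.8391 kW

455.8391 kW


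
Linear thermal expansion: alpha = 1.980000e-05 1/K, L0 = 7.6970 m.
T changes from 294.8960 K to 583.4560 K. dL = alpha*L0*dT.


dT = 288.5600 K
dL = 1.980000e-05 * 7.6970 * 288.5600 = 0.043977 m
L_final = 7.740977 m

dL = 0.043977 m


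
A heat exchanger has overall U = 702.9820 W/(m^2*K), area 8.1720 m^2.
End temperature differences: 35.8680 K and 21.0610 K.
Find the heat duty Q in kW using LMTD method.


LMTD = 27.8106 K
Q = 702.9820 * 8.1720 * 27.8106 = 159765.5736 W = 159.7656 kW

159.7656 kW


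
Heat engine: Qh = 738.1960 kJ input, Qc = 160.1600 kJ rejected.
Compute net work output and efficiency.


W = 738.1960 - 160.1600 = 578.0360 kJ
eta = 578.0360 / 738.1960 = 0.7830 = 78.3039%

W = 578.0360 kJ, eta = 78.3039%


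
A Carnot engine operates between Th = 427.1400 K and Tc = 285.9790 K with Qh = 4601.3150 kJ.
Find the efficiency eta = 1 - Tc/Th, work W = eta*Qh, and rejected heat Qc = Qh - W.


eta = 1 - 285.9790/427.1400 = 0.3305
W = 0.3305 * 4601.3150 = 1520.6401 kJ
Qc = 4601.3150 - 1520.6401 = 3080.6749 kJ

eta = 33.0479%, W = 1520.6401 kJ, Qc = 3080.6749 kJ


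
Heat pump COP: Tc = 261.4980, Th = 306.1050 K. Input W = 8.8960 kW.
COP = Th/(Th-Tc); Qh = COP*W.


COP = 306.1050 / 44.6070 = 6.8623
Qh = 6.8623 * 8.8960 = 61.0467 kW

COP = 6.8623, Qh = 61.0467 kW


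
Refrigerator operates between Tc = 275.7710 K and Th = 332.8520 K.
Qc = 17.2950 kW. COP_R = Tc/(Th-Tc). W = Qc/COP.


COP = 275.7710 / 57.0810 = 4.8312
W = 17.2950 / 4.8312 = 3.5798 kW

COP = 4.8312, W = 3.5798 kW


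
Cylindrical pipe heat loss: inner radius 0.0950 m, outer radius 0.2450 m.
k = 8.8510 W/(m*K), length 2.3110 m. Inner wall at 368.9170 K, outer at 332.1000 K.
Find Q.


dT = 36.8170 K
ln(ro/ri) = 0.9474
Q = 2*pi*8.8510*2.3110*36.8170 / 0.9474 = 4994.5428 W

4994.5428 W


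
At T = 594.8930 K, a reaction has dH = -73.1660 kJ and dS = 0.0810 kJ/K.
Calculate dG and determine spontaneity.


T*dS = 594.8930 * 0.0810 = 48.1863 kJ
dG = -73.1660 - 48.1863 = -121.3523 kJ (spontaneous)

dG = -121.3523 kJ, spontaneous


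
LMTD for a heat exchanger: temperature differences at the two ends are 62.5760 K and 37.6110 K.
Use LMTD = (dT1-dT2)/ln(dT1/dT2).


dT1/dT2 = 1.6638
ln(dT1/dT2) = 0.5091
LMTD = 24.9650 / 0.5091 = 49.0389 K

49.0389 K


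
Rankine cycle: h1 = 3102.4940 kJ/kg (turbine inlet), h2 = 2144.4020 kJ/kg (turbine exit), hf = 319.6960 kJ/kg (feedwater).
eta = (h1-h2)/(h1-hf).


W = 958.0920 kJ/kg
Q_in = 2782.7980 kJ/kg
eta = 0.3443 = 34.4291%

eta = 34.4291%


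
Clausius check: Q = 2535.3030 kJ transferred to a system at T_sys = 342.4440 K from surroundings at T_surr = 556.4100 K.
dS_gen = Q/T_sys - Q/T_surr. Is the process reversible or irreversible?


dS_sys = 2535.3030/342.4440 = 7.4036 kJ/K
dS_surr = -2535.3030/556.4100 = -4.5565 kJ/K
dS_gen = 7.4036 - 4.5565 = 2.8470 kJ/K (irreversible)

dS_gen = 2.8470 kJ/K, irreversible


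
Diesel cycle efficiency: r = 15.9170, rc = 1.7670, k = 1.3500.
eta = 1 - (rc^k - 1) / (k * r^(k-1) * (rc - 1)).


r^(k-1) = 2.6342
rc^k = 2.1566
eta = 0.5760 = 57.5965%

57.5965%


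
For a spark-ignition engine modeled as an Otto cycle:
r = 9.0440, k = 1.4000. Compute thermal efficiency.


r^(k-1) = 2.4129
eta = 1 - 1/2.4129 = 0.5856 = 58.5566%

58.5566%


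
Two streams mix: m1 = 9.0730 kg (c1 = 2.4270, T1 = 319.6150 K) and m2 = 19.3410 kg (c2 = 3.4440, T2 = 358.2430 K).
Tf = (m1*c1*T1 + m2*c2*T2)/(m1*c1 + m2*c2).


num = 30900.6879
den = 88.6306
Tf = 348.6459 K

348.6459 K


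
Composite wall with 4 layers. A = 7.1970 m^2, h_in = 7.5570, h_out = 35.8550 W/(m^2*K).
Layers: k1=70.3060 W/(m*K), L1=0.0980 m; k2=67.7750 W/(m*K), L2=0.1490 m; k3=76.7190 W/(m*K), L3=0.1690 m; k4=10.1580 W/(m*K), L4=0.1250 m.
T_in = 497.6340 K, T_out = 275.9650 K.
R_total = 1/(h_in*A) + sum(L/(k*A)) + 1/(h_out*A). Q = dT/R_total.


R_conv_in = 1/(7.5570*7.1970) = 0.0184
R_1 = 0.0980/(70.3060*7.1970) = 0.0002
R_2 = 0.1490/(67.7750*7.1970) = 0.0003
R_3 = 0.1690/(76.7190*7.1970) = 0.0003
R_4 = 0.1250/(10.1580*7.1970) = 0.0017
R_conv_out = 1/(35.8550*7.1970) = 0.0039
R_total = 0.0248 K/W
Q = 221.6690 / 0.0248 = 8946.6406 W

R_total = 0.0248 K/W, Q = 8946.6406 W


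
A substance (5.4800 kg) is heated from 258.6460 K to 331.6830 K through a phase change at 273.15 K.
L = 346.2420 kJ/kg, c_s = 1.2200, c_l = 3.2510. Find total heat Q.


Q1 (sensible, solid) = 5.4800 * 1.2200 * 14.5040 = 96.9679 kJ
Q2 (latent) = 5.4800 * 346.2420 = 1897.4062 kJ
Q3 (sensible, liquid) = 5.4800 * 3.2510 * 58.5330 = 1042.7935 kJ
Q_total = 3037.1676 kJ

3037.1676 kJ


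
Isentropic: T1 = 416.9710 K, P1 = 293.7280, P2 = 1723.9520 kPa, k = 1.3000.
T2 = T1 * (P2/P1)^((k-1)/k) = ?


(k-1)/k = 0.2308
(P2/P1)^exp = 1.5044
T2 = 416.9710 * 1.5044 = 627.2930 K

627.2930 K


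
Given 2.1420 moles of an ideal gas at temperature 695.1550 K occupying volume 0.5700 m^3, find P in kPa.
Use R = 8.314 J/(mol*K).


P = nRT/V = 2.1420 * 8.314 * 695.1550 / 0.5700
= 12379.7290 / 0.5700 = 21718.8228 Pa = 21.7188 kPa

21.7188 kPa


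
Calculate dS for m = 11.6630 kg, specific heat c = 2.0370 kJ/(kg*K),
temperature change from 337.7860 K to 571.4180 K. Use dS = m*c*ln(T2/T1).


T2/T1 = 1.6917
ln(T2/T1) = 0.5257
dS = 11.6630 * 2.0370 * 0.5257 = 12.4895 kJ/K

12.4895 kJ/K


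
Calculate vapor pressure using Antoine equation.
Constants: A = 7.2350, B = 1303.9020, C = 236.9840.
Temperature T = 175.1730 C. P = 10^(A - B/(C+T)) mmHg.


C+T = 412.1570
B/(C+T) = 3.1636
log10(P) = 7.2350 - 3.1636 = 4.0714
P = 10^4.0714 = 11786.7716 mmHg

11786.7716 mmHg


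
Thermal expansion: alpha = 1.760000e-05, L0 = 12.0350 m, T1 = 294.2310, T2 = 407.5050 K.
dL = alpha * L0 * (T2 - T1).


dT = 113.2740 K
dL = 1.760000e-05 * 12.0350 * 113.2740 = 0.023993 m
L_final = 12.058993 m

dL = 0.023993 m


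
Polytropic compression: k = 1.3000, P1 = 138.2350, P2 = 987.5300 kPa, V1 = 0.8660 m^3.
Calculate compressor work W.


(k-1)/k = 0.2308
(P2/P1)^exp = 1.5742
W = 4.3333 * 138.2350 * 0.8660 * (1.5742 - 1) = 297.8688 kJ

297.8688 kJ


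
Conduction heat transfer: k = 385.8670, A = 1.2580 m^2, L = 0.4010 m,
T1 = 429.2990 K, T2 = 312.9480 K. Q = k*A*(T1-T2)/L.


dT = 116.3510 K
Q = 385.8670 * 1.2580 * 116.3510 / 0.4010 = 140845.8410 W

140845.8410 W


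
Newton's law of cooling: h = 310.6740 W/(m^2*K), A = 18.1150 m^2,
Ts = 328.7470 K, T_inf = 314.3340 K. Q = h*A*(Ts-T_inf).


dT = 14.4130 K
Q = 310.6740 * 18.1150 * 14.4130 = 81114.3391 W

81114.3391 W


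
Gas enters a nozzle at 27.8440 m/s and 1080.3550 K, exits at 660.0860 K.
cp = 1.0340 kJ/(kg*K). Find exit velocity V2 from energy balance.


dT = 420.2690 K
2*cp*1000*dT = 869116.2920
V1^2 = 775.2883
V2 = sqrt(869891.5803) = 932.6798 m/s

932.6798 m/s


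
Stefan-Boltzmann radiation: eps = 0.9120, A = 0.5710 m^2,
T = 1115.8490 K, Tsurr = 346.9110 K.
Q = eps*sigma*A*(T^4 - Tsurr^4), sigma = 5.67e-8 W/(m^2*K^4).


T^4 = 1.5503e+12
Tsurr^4 = 1.4483e+10
Q = 0.9120 * 5.67e-8 * 0.5710 * 1.5358e+12 = 45348.1286 W

45348.1286 W


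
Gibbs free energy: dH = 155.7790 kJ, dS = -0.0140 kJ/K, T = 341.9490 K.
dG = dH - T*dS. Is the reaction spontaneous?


T*dS = 341.9490 * -0.0140 = -4.7873 kJ
dG = 155.7790 + 4.7873 = 160.5663 kJ (non-spontaneous)

dG = 160.5663 kJ, non-spontaneous


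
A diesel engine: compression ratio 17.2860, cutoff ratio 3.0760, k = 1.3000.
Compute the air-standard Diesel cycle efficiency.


r^(k-1) = 2.3513
rc^k = 4.3091
eta = 0.4785 = 47.8535%

47.8535%


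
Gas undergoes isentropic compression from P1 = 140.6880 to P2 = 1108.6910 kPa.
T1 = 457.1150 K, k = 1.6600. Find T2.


(k-1)/k = 0.3976
(P2/P1)^exp = 2.2723
T2 = 457.1150 * 2.2723 = 1038.6913 K

1038.6913 K


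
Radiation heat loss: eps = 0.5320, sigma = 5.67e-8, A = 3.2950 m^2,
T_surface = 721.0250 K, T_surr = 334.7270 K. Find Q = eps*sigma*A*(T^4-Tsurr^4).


T^4 = 2.7027e+11
Tsurr^4 = 1.2553e+10
Q = 0.5320 * 5.67e-8 * 3.2950 * 2.5772e+11 = 25615.0993 W

25615.0993 W


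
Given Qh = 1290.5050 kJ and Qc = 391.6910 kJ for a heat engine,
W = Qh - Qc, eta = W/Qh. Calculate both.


W = 1290.5050 - 391.6910 = 898.8140 kJ
eta = 898.8140 / 1290.5050 = 0.6965 = 69.6482%

W = 898.8140 kJ, eta = 69.6482%


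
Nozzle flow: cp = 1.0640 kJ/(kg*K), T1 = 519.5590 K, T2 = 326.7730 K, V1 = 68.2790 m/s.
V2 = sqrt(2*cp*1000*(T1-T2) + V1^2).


dT = 192.7860 K
2*cp*1000*dT = 410248.6080
V1^2 = 4662.0218
V2 = sqrt(414910.6298) = 644.1356 m/s

644.1356 m/s


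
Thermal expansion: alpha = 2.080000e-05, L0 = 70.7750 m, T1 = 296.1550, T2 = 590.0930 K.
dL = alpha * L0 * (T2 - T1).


dT = 293.9380 K
dL = 2.080000e-05 * 70.7750 * 293.9380 = 0.432712 m
L_final = 71.207712 m

dL = 0.432712 m


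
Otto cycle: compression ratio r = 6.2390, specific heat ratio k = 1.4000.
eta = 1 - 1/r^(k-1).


r^(k-1) = 2.0799
eta = 1 - 1/2.0799 = 0.5192 = 51.9212%

51.9212%


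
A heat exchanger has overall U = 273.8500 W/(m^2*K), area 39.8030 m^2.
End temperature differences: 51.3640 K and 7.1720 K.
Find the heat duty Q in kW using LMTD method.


LMTD = 22.4467 K
Q = 273.8500 * 39.8030 * 22.4467 = 244670.1452 W = 244.6701 kW

244.6701 kW


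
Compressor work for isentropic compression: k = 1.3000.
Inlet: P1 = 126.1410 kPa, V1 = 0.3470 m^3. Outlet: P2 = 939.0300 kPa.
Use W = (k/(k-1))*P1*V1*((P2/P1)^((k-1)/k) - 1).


(k-1)/k = 0.2308
(P2/P1)^exp = 1.5892
W = 4.3333 * 126.1410 * 0.3470 * (1.5892 - 1) = 111.7639 kJ

111.7639 kJ


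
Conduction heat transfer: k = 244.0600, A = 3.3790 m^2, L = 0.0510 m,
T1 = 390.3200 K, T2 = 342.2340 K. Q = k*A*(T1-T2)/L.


dT = 48.0860 K
Q = 244.0600 * 3.3790 * 48.0860 / 0.0510 = 777558.8606 W

777558.8606 W


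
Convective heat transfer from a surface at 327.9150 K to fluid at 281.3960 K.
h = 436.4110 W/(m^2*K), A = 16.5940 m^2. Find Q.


dT = 46.5190 K
Q = 436.4110 * 16.5940 * 46.5190 = 336881.4865 W

336881.4865 W


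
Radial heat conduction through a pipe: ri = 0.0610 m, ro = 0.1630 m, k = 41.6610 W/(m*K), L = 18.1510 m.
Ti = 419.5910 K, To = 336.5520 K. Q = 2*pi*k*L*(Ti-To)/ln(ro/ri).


dT = 83.0390 K
ln(ro/ri) = 0.9829
Q = 2*pi*41.6610*18.1510*83.0390 / 0.9829 = 401414.7685 W

401414.7685 W


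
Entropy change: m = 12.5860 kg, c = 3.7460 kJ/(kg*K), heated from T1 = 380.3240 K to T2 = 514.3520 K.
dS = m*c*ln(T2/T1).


T2/T1 = 1.3524
ln(T2/T1) = 0.3019
dS = 12.5860 * 3.7460 * 0.3019 = 14.2330 kJ/K

14.2330 kJ/K


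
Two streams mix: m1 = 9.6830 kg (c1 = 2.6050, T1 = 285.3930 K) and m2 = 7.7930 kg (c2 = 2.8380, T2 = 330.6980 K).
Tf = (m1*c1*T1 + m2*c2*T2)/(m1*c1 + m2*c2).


num = 14512.7080
den = 47.3407
Tf = 306.5585 K

306.5585 K


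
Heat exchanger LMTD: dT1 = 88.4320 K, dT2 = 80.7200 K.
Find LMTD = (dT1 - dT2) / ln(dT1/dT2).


dT1/dT2 = 1.0955
ln(dT1/dT2) = 0.0912
LMTD = 7.7120 / 0.0912 = 84.5174 K

84.5174 K


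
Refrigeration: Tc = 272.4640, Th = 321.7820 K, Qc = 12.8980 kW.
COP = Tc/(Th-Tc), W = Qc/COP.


COP = 272.4640 / 49.3180 = 5.5246
W = 12.8980 / 5.5246 = 2.3346 kW

COP = 5.5246, W = 2.3346 kW


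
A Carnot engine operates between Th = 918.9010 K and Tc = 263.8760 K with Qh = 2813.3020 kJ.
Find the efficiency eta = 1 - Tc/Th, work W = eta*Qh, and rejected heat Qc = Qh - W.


eta = 1 - 263.8760/918.9010 = 0.7128
W = 0.7128 * 2813.3020 = 2005.4208 kJ
Qc = 2813.3020 - 2005.4208 = 807.8812 kJ

eta = 71.2835%, W = 2005.4208 kJ, Qc = 807.8812 kJ


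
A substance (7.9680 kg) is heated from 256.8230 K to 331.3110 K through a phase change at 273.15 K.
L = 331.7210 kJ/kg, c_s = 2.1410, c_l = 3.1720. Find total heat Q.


Q1 (sensible, solid) = 7.9680 * 2.1410 * 16.3270 = 278.5303 kJ
Q2 (latent) = 7.9680 * 331.7210 = 2643.1529 kJ
Q3 (sensible, liquid) = 7.9680 * 3.1720 * 58.1610 = 1469.9900 kJ
Q_total = 4391.6732 kJ

4391.6732 kJ


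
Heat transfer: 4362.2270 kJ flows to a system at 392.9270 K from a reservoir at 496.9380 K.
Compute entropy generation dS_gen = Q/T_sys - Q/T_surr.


dS_sys = 4362.2270/392.9270 = 11.1019 kJ/K
dS_surr = -4362.2270/496.9380 = -8.7782 kJ/K
dS_gen = 11.1019 - 8.7782 = 2.3237 kJ/K (irreversible)

dS_gen = 2.3237 kJ/K, irreversible


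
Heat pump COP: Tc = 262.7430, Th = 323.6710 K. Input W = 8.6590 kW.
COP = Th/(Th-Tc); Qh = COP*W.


COP = 323.6710 / 60.9280 = 5.3124
Qh = 5.3124 * 8.6590 = 45.9997 kW

COP = 5.3124, Qh = 45.9997 kW


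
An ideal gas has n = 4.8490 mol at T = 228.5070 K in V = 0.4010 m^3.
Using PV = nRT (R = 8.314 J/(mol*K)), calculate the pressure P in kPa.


P = nRT/V = 4.8490 * 8.314 * 228.5070 / 0.4010
= 9212.1651 / 0.4010 = 22972.9803 Pa = 22.9730 kPa

22.9730 kPa


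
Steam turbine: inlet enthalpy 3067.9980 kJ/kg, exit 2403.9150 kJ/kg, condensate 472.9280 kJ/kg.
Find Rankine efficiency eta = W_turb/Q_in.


W = 664.0830 kJ/kg
Q_in = 2595.0700 kJ/kg
eta = 0.2559 = 25.5902%

eta = 25.5902%


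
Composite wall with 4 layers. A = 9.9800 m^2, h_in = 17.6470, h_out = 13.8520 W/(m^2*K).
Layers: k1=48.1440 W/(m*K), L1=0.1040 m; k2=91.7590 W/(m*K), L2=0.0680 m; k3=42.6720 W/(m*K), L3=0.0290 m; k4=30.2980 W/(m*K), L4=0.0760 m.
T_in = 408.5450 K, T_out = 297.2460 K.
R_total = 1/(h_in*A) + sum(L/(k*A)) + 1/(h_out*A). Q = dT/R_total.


R_conv_in = 1/(17.6470*9.9800) = 0.0057
R_1 = 0.1040/(48.1440*9.9800) = 0.0002
R_2 = 0.0680/(91.7590*9.9800) = 7.4256e-05
R_3 = 0.0290/(42.6720*9.9800) = 6.8096e-05
R_4 = 0.0760/(30.2980*9.9800) = 0.0003
R_conv_out = 1/(13.8520*9.9800) = 0.0072
R_total = 0.0135 K/W
Q = 111.2990 / 0.0135 = 8231.0598 W

R_total = 0.0135 K/W, Q = 8231.0598 W


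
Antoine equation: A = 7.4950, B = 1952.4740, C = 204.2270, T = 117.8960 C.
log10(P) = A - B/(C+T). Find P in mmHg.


C+T = 322.1230
B/(C+T) = 6.0613
log10(P) = 7.4950 - 6.0613 = 1.4337
P = 10^1.4337 = 27.1476 mmHg

27.1476 mmHg


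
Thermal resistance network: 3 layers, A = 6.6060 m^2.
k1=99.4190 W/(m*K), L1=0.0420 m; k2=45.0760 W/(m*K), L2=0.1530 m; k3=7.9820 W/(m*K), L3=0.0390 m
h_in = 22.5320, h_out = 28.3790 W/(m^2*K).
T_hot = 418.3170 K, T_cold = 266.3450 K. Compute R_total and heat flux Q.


R_conv_in = 1/(22.5320*6.6060) = 0.0067
R_1 = 0.0420/(99.4190*6.6060) = 6.3950e-05
R_2 = 0.1530/(45.0760*6.6060) = 0.0005
R_3 = 0.0390/(7.9820*6.6060) = 0.0007
R_conv_out = 1/(28.3790*6.6060) = 0.0053
R_total = 0.0134 K/W
Q = 151.9720 / 0.0134 = 11366.7520 W

R_total = 0.0134 K/W, Q = 11366.7520 W


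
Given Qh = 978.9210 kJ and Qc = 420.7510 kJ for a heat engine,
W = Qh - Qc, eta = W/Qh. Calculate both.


W = 978.9210 - 420.7510 = 558.1700 kJ
eta = 558.1700 / 978.9210 = 0.5702 = 57.0189%

W = 558.1700 kJ, eta = 57.0189%


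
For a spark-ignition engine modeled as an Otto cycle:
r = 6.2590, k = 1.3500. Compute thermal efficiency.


r^(k-1) = 1.9001
eta = 1 - 1/1.9001 = 0.4737 = 47.3712%

47.3712%


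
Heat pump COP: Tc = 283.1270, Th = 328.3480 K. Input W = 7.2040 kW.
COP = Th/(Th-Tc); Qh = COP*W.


COP = 328.3480 / 45.2210 = 7.2610
Qh = 7.2610 * 7.2040 = 52.3080 kW

COP = 7.2610, Qh = 52.3080 kW


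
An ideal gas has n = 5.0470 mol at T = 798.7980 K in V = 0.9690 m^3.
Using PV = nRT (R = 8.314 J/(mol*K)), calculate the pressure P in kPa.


P = nRT/V = 5.0470 * 8.314 * 798.7980 / 0.9690
= 33518.1696 / 0.9690 = 34590.4743 Pa = 34.5905 kPa

34.5905 kPa


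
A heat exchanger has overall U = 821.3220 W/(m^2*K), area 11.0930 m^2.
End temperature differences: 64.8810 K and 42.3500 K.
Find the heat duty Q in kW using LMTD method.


LMTD = 52.8170 K
Q = 821.3220 * 11.0930 * 52.8170 = 481211.4244 W = 481.2114 kW

481.2114 kW


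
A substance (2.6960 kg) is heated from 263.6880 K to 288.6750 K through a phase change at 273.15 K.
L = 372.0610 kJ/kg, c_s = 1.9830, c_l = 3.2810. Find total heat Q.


Q1 (sensible, solid) = 2.6960 * 1.9830 * 9.4620 = 50.5854 kJ
Q2 (latent) = 2.6960 * 372.0610 = 1003.0765 kJ
Q3 (sensible, liquid) = 2.6960 * 3.2810 * 15.5250 = 137.3276 kJ
Q_total = 1190.9895 kJ

1190.9895 kJ


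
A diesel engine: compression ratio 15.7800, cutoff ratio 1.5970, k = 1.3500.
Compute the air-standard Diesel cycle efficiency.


r^(k-1) = 2.6263
rc^k = 1.8813
eta = 0.5836 = 58.3624%

58.3624%


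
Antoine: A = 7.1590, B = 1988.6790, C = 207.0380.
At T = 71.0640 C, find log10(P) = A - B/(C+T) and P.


C+T = 278.1020
B/(C+T) = 7.1509
log10(P) = 7.1590 - 7.1509 = 0.0081
P = 10^0.0081 = 1.0188 mmHg

1.0188 mmHg


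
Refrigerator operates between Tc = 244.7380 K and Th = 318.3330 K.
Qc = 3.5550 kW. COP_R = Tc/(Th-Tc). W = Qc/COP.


COP = 244.7380 / 73.5950 = 3.3255
W = 3.5550 / 3.3255 = 1.0690 kW

COP = 3.3255, W = 1.0690 kW


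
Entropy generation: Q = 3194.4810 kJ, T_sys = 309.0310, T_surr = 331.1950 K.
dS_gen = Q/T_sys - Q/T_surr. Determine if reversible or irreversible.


dS_sys = 3194.4810/309.0310 = 10.3371 kJ/K
dS_surr = -3194.4810/331.1950 = -9.6453 kJ/K
dS_gen = 10.3371 - 9.6453 = 0.6918 kJ/K (irreversible)

dS_gen = 0.6918 kJ/K, irreversible


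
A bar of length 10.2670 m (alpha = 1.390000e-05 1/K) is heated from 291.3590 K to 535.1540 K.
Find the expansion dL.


dT = 243.7950 K
dL = 1.390000e-05 * 10.2670 * 243.7950 = 0.034792 m
L_final = 10.301792 m

dL = 0.034792 m


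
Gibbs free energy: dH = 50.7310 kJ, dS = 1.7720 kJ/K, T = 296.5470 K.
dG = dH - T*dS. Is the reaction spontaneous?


T*dS = 296.5470 * 1.7720 = 525.4813 kJ
dG = 50.7310 - 525.4813 = -474.7503 kJ (spontaneous)

dG = -474.7503 kJ, spontaneous


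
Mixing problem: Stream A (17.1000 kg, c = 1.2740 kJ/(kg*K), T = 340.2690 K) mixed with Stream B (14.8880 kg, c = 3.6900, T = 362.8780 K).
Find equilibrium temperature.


num = 27348.2234
den = 76.7221
Tf = 356.4581 K

356.4581 K


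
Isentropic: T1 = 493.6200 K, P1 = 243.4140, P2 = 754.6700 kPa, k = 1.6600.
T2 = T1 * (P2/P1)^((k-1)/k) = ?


(k-1)/k = 0.3976
(P2/P1)^exp = 1.5681
T2 = 493.6200 * 1.5681 = 774.0575 K

774.0575 K


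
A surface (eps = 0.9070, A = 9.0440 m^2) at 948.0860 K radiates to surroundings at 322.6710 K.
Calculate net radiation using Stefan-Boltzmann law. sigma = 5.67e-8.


T^4 = 8.0796e+11
Tsurr^4 = 1.0840e+10
Q = 0.9070 * 5.67e-8 * 9.0440 * 7.9712e+11 = 370745.2125 W

370745.2125 W


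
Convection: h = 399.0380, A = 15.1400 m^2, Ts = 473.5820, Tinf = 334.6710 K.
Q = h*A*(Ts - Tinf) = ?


dT = 138.9110 K
Q = 399.0380 * 15.1400 * 138.9110 = 839221.8217 W

839221.8217 W


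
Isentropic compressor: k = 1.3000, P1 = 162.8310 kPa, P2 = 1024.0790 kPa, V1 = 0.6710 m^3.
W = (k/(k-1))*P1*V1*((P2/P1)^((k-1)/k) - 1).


(k-1)/k = 0.2308
(P2/P1)^exp = 1.5286
W = 4.3333 * 162.8310 * 0.6710 * (1.5286 - 1) = 250.2661 kJ

250.2661 kJ


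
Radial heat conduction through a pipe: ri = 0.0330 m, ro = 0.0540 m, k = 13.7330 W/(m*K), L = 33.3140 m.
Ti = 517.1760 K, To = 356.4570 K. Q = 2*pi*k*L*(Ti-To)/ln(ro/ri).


dT = 160.7190 K
ln(ro/ri) = 0.4925
Q = 2*pi*13.7330*33.3140*160.7190 / 0.4925 = 938110.0592 W

938110.0592 W


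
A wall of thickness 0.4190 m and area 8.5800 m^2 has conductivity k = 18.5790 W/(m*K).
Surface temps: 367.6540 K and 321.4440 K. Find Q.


dT = 46.2100 K
Q = 18.5790 * 8.5800 * 46.2100 / 0.4190 = 17580.5140 W

17580.5140 W


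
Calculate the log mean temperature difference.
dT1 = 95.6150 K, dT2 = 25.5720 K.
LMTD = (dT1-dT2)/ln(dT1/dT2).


dT1/dT2 = 3.7391
ln(dT1/dT2) = 1.3188
LMTD = 70.0430 / 1.3188 = 53.1099 K

53.1099 K


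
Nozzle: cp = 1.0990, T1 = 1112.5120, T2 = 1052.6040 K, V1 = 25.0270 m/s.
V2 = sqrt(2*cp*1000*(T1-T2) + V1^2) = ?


dT = 59.9080 K
2*cp*1000*dT = 131677.7840
V1^2 = 626.3507
V2 = sqrt(132304.1347) = 363.7364 m/s

363.7364 m/s


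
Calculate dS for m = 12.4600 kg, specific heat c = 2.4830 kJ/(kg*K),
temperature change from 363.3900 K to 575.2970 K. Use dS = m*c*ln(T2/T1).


T2/T1 = 1.5831
ln(T2/T1) = 0.4594
dS = 12.4600 * 2.4830 * 0.4594 = 14.2133 kJ/K

14.2133 kJ/K


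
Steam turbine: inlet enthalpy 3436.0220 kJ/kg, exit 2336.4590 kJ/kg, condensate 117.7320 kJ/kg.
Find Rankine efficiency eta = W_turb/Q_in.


W = 1099.5630 kJ/kg
Q_in = 3318.2900 kJ/kg
eta = 0.3314 = 33.1364%

eta = 33.1364%


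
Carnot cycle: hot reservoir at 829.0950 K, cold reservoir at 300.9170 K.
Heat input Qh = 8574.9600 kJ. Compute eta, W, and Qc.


eta = 1 - 300.9170/829.0950 = 0.6371
W = 0.6371 * 8574.9600 = 5462.7096 kJ
Qc = 8574.9600 - 5462.7096 = 3112.2504 kJ

eta = 63.7054%, W = 5462.7096 kJ, Qc = 3112.2504 kJ


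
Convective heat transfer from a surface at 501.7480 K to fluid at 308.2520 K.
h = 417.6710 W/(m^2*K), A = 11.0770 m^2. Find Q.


dT = 193.4960 K
Q = 417.6710 * 11.0770 * 193.4960 = 895217.3064 W

895217.3064 W


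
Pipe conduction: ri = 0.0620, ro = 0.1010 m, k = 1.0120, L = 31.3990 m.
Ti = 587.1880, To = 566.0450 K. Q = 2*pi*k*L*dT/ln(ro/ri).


dT = 21.1430 K
ln(ro/ri) = 0.4880
Q = 2*pi*1.0120*31.3990*21.1430 / 0.4880 = 8650.3828 W

8650.3828 W


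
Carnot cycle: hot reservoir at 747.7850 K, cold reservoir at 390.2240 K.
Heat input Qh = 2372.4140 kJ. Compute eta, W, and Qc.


eta = 1 - 390.2240/747.7850 = 0.4782
W = 0.4782 * 2372.4140 = 1134.3939 kJ
Qc = 2372.4140 - 1134.3939 = 1238.0201 kJ

eta = 47.8160%, W = 1134.3939 kJ, Qc = 1238.0201 kJ


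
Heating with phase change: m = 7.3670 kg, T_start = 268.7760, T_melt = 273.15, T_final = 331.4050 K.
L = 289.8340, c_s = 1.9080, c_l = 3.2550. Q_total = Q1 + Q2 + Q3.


Q1 (sensible, solid) = 7.3670 * 1.9080 * 4.3740 = 61.4820 kJ
Q2 (latent) = 7.3670 * 289.8340 = 2135.2071 kJ
Q3 (sensible, liquid) = 7.3670 * 3.2550 * 58.2550 = 1396.9307 kJ
Q_total = 3593.6198 kJ

3593.6198 kJ


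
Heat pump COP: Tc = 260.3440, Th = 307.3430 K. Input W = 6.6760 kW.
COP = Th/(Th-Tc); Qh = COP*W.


COP = 307.3430 / 46.9990 = 6.5394
Qh = 6.5394 * 6.6760 = 43.6567 kW

COP = 6.5394, Qh = 43.6567 kW


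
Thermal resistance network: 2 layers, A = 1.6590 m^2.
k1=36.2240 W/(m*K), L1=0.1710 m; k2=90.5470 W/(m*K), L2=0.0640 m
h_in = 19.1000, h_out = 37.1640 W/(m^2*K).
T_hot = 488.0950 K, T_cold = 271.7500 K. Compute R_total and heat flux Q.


R_conv_in = 1/(19.1000*1.6590) = 0.0316
R_1 = 0.1710/(36.2240*1.6590) = 0.0028
R_2 = 0.0640/(90.5470*1.6590) = 0.0004
R_conv_out = 1/(37.1640*1.6590) = 0.0162
R_total = 0.0510 K/W
Q = 216.3450 / 0.0510 = 4237.9404 W

R_total = 0.0510 K/W, Q = 4237.9404 W


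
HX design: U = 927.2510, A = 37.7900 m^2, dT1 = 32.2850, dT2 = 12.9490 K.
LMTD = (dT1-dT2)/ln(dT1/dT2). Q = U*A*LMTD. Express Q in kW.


LMTD = 21.1650 K
Q = 927.2510 * 37.7900 * 21.1650 = 741638.5193 W = 741.6385 kW

741.6385 kW


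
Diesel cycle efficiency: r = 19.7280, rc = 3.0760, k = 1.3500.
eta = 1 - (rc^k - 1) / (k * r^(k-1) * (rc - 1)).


r^(k-1) = 2.8397
rc^k = 4.5581
eta = 0.5529 = 55.2931%

55.2931%


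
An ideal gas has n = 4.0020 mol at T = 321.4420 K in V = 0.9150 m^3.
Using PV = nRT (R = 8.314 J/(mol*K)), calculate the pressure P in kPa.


P = nRT/V = 4.0020 * 8.314 * 321.4420 / 0.9150
= 10695.2201 / 0.9150 = 11688.7651 Pa = 11.6888 kPa

11.6888 kPa


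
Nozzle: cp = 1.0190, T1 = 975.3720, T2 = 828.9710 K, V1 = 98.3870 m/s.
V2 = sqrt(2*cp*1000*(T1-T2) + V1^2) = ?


dT = 146.4010 K
2*cp*1000*dT = 298365.2380
V1^2 = 9680.0018
V2 = sqrt(308045.2398) = 555.0182 m/s

555.0182 m/s


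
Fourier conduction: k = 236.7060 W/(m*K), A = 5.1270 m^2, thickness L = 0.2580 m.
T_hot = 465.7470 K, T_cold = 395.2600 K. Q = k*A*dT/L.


dT = 70.4870 K
Q = 236.7060 * 5.1270 * 70.4870 / 0.2580 = 331559.8274 W

331559.8274 W


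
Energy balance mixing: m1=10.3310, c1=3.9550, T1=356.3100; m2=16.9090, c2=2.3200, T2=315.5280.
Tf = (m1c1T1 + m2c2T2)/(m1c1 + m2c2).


num = 26936.3178
den = 80.0880
Tf = 336.3341 K

336.3341 K


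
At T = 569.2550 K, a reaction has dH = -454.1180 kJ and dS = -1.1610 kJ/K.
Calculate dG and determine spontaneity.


T*dS = 569.2550 * -1.1610 = -660.9051 kJ
dG = -454.1180 + 660.9051 = 206.7871 kJ (non-spontaneous)

dG = 206.7871 kJ, non-spontaneous


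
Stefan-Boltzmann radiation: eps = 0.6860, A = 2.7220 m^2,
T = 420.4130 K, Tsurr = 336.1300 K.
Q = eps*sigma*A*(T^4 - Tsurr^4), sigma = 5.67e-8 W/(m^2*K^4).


T^4 = 3.1240e+10
Tsurr^4 = 1.2765e+10
Q = 0.6860 * 5.67e-8 * 2.7220 * 1.8474e+10 = 1955.9739 W

1955.9739 W


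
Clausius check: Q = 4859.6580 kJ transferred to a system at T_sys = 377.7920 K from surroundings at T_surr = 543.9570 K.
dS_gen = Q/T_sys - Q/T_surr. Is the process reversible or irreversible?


dS_sys = 4859.6580/377.7920 = 12.8633 kJ/K
dS_surr = -4859.6580/543.9570 = -8.9339 kJ/K
dS_gen = 12.8633 - 8.9339 = 3.9294 kJ/K (irreversible)

dS_gen = 3.9294 kJ/K, irreversible


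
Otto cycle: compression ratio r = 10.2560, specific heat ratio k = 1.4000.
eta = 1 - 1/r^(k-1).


r^(k-1) = 2.5374
eta = 1 - 1/2.5374 = 0.6059 = 60.5898%

60.5898%


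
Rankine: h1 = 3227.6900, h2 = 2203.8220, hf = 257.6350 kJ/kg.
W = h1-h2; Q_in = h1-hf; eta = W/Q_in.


W = 1023.8680 kJ/kg
Q_in = 2970.0550 kJ/kg
eta = 0.3447 = 34.4730%

eta = 34.4730%


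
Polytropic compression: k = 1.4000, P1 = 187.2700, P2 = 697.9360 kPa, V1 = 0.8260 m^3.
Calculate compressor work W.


(k-1)/k = 0.2857
(P2/P1)^exp = 1.4563
W = 3.5000 * 187.2700 * 0.8260 * (1.4563 - 1) = 247.0238 kJ

247.0238 kJ


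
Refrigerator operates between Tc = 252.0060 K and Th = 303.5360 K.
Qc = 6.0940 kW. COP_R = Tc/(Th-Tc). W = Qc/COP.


COP = 252.0060 / 51.5300 = 4.8905
W = 6.0940 / 4.8905 = 1.2461 kW

COP = 4.8905, W = 1.2461 kW


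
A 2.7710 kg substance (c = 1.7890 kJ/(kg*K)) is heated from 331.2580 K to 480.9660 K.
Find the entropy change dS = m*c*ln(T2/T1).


T2/T1 = 1.4519
ln(T2/T1) = 0.3729
dS = 2.7710 * 1.7890 * 0.3729 = 1.8486 kJ/K

1.8486 kJ/K


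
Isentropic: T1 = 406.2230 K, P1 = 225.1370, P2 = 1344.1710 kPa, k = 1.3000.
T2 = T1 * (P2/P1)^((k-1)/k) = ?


(k-1)/k = 0.2308
(P2/P1)^exp = 1.5104
T2 = 406.2230 * 1.5104 = 613.5404 K

613.5404 K


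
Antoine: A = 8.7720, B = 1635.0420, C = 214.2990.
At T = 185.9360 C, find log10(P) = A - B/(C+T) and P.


C+T = 400.2350
B/(C+T) = 4.0852
log10(P) = 8.7720 - 4.0852 = 4.6868
P = 10^4.6868 = 48617.7726 mmHg

48617.7726 mmHg


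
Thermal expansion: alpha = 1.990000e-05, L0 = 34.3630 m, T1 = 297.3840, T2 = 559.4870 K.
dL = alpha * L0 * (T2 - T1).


dT = 262.1030 K
dL = 1.990000e-05 * 34.3630 * 262.1030 = 0.179232 m
L_final = 34.542232 m

dL = 0.179232 m


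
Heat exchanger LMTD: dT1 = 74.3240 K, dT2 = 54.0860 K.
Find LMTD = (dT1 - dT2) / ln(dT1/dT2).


dT1/dT2 = 1.3742
ln(dT1/dT2) = 0.3179
LMTD = 20.2380 / 0.3179 = 63.6698 K

63.6698 K


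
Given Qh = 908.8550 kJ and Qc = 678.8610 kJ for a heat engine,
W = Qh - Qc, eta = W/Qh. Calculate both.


W = 908.8550 - 678.8610 = 229.9940 kJ
eta = 229.9940 / 908.8550 = 0.2531 = 25.3059%

W = 229.9940 kJ, eta = 25.3059%


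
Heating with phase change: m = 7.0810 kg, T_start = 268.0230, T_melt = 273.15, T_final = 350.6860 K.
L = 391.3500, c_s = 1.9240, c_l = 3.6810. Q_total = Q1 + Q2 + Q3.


Q1 (sensible, solid) = 7.0810 * 1.9240 * 5.1270 = 69.8494 kJ
Q2 (latent) = 7.0810 * 391.3500 = 2771.1494 kJ
Q3 (sensible, liquid) = 7.0810 * 3.6810 * 77.5360 = 2020.9883 kJ
Q_total = 4861.9871 kJ

4861.9871 kJ


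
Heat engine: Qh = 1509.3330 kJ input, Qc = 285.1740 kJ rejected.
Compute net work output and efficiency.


W = 1509.3330 - 285.1740 = 1224.1590 kJ
eta = 1224.1590 / 1509.3330 = 0.8111 = 81.1060%

W = 1224.1590 kJ, eta = 81.1060%


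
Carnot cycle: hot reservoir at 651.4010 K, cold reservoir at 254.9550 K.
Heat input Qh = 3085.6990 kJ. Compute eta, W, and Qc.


eta = 1 - 254.9550/651.4010 = 0.6086
W = 0.6086 * 3085.6990 = 1877.9723 kJ
Qc = 3085.6990 - 1877.9723 = 1207.7267 kJ

eta = 60.8605%, W = 1877.9723 kJ, Qc = 1207.7267 kJ


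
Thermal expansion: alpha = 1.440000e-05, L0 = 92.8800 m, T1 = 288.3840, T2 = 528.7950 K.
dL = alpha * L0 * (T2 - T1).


dT = 240.4110 K
dL = 1.440000e-05 * 92.8800 * 240.4110 = 0.321543 m
L_final = 93.201543 m

dL = 0.321543 m


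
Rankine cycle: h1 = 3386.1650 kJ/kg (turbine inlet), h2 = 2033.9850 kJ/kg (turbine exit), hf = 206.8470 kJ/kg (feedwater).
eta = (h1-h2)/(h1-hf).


W = 1352.1800 kJ/kg
Q_in = 3179.3180 kJ/kg
eta = 0.4253 = 42.5305%

eta = 42.5305%


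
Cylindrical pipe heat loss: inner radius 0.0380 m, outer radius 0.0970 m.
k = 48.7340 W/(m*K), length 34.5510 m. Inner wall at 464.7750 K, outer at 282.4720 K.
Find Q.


dT = 182.3030 K
ln(ro/ri) = 0.9371
Q = 2*pi*48.7340*34.5510*182.3030 / 0.9371 = 2058111.6193 W

2058111.6193 W
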